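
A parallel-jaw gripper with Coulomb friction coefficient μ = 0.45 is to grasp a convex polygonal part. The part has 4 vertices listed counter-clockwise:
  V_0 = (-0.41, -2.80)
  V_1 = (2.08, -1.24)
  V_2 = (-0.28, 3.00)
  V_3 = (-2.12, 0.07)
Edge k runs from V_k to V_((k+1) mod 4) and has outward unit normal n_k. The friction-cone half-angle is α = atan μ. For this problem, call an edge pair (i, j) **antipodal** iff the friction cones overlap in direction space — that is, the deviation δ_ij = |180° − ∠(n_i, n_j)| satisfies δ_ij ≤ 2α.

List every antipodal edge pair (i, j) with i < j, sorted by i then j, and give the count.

count = 2; pairs: (0,2), (1,3)

α = atan 0.45 = 24.23°;  2α = 48.46°
n_0 = (+0.5309, -0.8474)
n_1 = (+0.8738, +0.4863)
n_2 = (-0.8469, +0.5318)
n_3 = (-0.8591, -0.5119)
  (0,1): δ = 92.97°  ·
  (0,2): δ = 25.80°  ✓
  (0,3): δ = 88.72°  ·
  (1,2): δ = 61.23°  ·
  (1,3): δ = 1.69°  ✓
  (2,3): δ = 117.08°  ·
antipodal pairs: 2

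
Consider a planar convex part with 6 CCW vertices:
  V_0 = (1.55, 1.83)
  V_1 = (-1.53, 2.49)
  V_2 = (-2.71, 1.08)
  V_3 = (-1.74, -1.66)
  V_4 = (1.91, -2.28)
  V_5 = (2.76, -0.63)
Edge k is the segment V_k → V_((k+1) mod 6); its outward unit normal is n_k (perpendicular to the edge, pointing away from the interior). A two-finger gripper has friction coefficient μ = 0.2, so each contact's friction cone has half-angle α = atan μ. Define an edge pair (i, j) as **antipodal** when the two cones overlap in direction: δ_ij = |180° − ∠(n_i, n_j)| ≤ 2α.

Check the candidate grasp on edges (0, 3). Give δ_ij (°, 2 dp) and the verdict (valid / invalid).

α = atan 0.2 = 11.31°;  2α = 22.62°
edge 0: e_0 = (-3.08, +0.66);  n_0 = (+0.2095, +0.9778)
edge 3: e_3 = (+3.65, -0.62);  n_3 = (-0.1675, -0.9859)
∠(n_0, n_3) = 177.55°
δ = |180° − 177.55°| = 2.45°
2.45° ≤ 2α = 22.62°  →  valid

δ = 2.45°, valid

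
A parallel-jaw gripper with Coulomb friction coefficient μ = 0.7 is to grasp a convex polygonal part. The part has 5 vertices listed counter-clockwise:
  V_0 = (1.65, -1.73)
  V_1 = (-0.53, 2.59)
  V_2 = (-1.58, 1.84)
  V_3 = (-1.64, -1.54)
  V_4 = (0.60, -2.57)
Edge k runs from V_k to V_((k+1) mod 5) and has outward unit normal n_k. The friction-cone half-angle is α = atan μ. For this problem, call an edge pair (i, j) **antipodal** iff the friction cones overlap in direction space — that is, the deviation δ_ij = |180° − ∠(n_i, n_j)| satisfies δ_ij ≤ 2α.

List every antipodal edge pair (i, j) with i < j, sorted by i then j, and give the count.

α = atan 0.7 = 34.99°;  2α = 69.98°
n_0 = (+0.8928, +0.4505)
n_1 = (-0.5812, +0.8137)
n_2 = (-0.9998, +0.0177)
n_3 = (-0.4178, -0.9086)
n_4 = (+0.6247, -0.7809)
  (0,1): δ = 81.24°  ·
  (0,2): δ = 27.79°  ✓
  (0,3): δ = 38.53°  ✓
  (0,4): δ = 101.88°  ·
  (1,2): δ = 126.55°  ·
  (1,3): δ = 60.23°  ✓
  (1,4): δ = 3.12°  ✓
  (2,3): δ = 113.68°  ·
  (2,4): δ = 50.32°  ✓
  (3,4): δ = 116.65°  ·
antipodal pairs: 5

count = 5; pairs: (0,2), (0,3), (1,3), (1,4), (2,4)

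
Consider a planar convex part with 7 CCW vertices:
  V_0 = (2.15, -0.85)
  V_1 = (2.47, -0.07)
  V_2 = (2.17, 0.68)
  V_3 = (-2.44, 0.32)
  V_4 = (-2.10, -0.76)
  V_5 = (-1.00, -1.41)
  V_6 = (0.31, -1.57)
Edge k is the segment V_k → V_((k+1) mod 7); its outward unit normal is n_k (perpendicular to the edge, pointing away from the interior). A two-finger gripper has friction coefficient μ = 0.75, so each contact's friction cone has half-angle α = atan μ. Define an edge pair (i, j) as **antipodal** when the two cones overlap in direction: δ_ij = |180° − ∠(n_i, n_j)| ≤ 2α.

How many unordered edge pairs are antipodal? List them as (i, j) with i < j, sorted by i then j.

α = atan 0.75 = 36.87°;  2α = 73.74°
n_0 = (+0.9252, -0.3796)
n_1 = (+0.9285, +0.3714)
n_2 = (-0.0779, +0.9970)
n_3 = (-0.9538, -0.3003)
n_4 = (-0.5087, -0.8609)
n_5 = (-0.1212, -0.9926)
n_6 = (+0.3644, -0.9312)
  (0,1): δ = 135.89°  ·
  (0,2): δ = 63.23°  ✓
  (0,3): δ = 39.78°  ✓
  (0,4): δ = 81.73°  ·
  (0,5): δ = 105.34°  ·
  (0,6): δ = 133.68°  ·
  (1,2): δ = 107.34°  ·
  (1,3): δ = 4.33°  ✓
  (1,4): δ = 37.62°  ✓
  (1,5): δ = 61.24°  ✓
  (1,6): δ = 89.57°  ·
  (2,3): δ = 76.99°  ·
  (2,4): δ = 35.04°  ✓
  (2,5): δ = 11.43°  ✓
  (2,6): δ = 16.91°  ✓
  (3,4): δ = 138.05°  ·
  (3,5): δ = 114.44°  ·
  (3,6): δ = 86.10°  ·
  (4,5): δ = 156.38°  ·
  (4,6): δ = 128.05°  ·
  (5,6): δ = 151.67°  ·
antipodal pairs: 8

count = 8; pairs: (0,2), (0,3), (1,3), (1,4), (1,5), (2,4), (2,5), (2,6)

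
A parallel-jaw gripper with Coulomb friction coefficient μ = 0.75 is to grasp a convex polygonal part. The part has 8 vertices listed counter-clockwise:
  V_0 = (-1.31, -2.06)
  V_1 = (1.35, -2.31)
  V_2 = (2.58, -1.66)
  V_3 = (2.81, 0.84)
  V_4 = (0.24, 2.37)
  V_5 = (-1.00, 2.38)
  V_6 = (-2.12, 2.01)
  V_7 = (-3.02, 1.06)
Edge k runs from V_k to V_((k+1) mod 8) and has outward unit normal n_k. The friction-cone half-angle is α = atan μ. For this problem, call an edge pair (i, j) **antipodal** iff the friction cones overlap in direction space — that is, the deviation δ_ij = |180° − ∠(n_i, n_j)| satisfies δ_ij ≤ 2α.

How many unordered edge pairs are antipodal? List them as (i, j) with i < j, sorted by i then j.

count = 13; pairs: (0,3), (0,4), (0,5), (0,6), (1,3), (1,4), (1,5), (1,6), (2,5), (2,6), (2,7), (3,7), (4,7)

α = atan 0.75 = 36.87°;  2α = 73.74°
n_0 = (-0.0936, -0.9956)
n_1 = (+0.4672, -0.8841)
n_2 = (+0.9958, -0.0916)
n_3 = (+0.5115, +0.8593)
n_4 = (+0.0081, +1.0000)
n_5 = (-0.3137, +0.9495)
n_6 = (-0.7260, +0.6877)
n_7 = (-0.8769, -0.4806)
  (0,1): δ = 146.78°  ·
  (0,2): δ = 89.89°  ·
  (0,3): δ = 25.40°  ✓
  (0,4): δ = 4.91°  ✓
  (0,5): δ = 23.65°  ✓
  (0,6): δ = 51.92°  ✓
  (0,7): δ = 124.10°  ·
  (1,2): δ = 123.11°  ·
  (1,3): δ = 58.62°  ✓
  (1,4): δ = 28.32°  ✓
  (1,5): δ = 9.57°  ✓
  (1,6): δ = 18.69°  ✓
  (1,7): δ = 90.87°  ·
  (2,3): δ = 115.51°  ·
  (2,4): δ = 85.21°  ·
  (2,5): δ = 66.46°  ✓
  (2,6): δ = 38.20°  ✓
  (2,7): δ = 33.98°  ✓
  (3,4): δ = 149.70°  ·
  (3,5): δ = 130.95°  ·
  (3,6): δ = 102.69°  ·
  (3,7): δ = 30.51°  ✓
  (4,5): δ = 161.26°  ·
  (4,6): δ = 132.99°  ·
  (4,7): δ = 60.81°  ✓
  (5,6): δ = 151.73°  ·
  (5,7): δ = 79.56°  ·
  (6,7): δ = 107.82°  ·
antipodal pairs: 13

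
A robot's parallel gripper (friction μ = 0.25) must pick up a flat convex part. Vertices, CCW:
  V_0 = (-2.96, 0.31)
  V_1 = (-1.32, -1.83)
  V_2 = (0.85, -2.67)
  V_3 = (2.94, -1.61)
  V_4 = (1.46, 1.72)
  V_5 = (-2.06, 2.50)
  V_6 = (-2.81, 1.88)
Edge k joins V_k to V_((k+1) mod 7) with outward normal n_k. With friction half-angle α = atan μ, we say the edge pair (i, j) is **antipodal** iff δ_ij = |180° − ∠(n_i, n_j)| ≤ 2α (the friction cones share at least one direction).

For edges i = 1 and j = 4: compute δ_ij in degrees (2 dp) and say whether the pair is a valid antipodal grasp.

α = atan 0.25 = 14.04°;  2α = 28.07°
edge 1: e_1 = (+2.17, -0.84);  n_1 = (-0.3610, -0.9326)
edge 4: e_4 = (-3.52, +0.78);  n_4 = (+0.2163, +0.9763)
∠(n_1, n_4) = 171.33°
δ = |180° − 171.33°| = 8.67°
8.67° ≤ 2α = 28.07°  →  valid

δ = 8.67°, valid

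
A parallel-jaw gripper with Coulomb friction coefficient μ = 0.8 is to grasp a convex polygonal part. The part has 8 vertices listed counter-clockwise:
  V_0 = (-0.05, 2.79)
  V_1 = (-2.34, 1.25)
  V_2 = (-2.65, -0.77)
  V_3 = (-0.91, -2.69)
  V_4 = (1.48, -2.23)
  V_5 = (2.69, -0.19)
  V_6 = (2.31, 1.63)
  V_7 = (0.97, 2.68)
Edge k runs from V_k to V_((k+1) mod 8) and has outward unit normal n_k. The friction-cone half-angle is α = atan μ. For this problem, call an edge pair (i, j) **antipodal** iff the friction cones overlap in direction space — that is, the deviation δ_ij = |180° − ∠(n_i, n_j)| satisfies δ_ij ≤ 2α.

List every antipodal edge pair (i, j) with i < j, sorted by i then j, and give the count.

count = 14; pairs: (0,3), (0,4), (0,5), (1,3), (1,4), (1,5), (1,6), (2,4), (2,5), (2,6), (2,7), (3,6), (3,7), (4,7)

α = atan 0.8 = 38.66°;  2α = 77.32°
n_0 = (-0.5580, +0.8298)
n_1 = (-0.9884, +0.1517)
n_2 = (-0.7410, -0.6715)
n_3 = (+0.1890, -0.9820)
n_4 = (+0.8601, -0.5101)
n_5 = (+0.9789, +0.2044)
n_6 = (+0.6168, +0.7871)
n_7 = (+0.1072, +0.9942)
  (0,1): δ = 132.65°  ·
  (0,2): δ = 81.74°  ·
  (0,3): δ = 23.03°  ✓
  (0,4): δ = 25.41°  ✓
  (0,5): δ = 67.87°  ✓
  (0,6): δ = 108.00°  ·
  (0,7): δ = 139.92°  ·
  (1,2): δ = 129.09°  ·
  (1,3): δ = 70.38°  ✓
  (1,4): δ = 21.95°  ✓
  (1,5): δ = 20.52°  ✓
  (1,6): δ = 60.64°  ✓
  (1,7): δ = 92.57°  ·
  (2,3): δ = 121.29°  ·
  (2,4): δ = 72.86°  ✓
  (2,5): δ = 30.39°  ✓
  (2,6): δ = 9.73°  ✓
  (2,7): δ = 41.66°  ✓
  (3,4): δ = 131.57°  ·
  (3,5): δ = 89.10°  ·
  (3,6): δ = 48.98°  ✓
  (3,7): δ = 17.05°  ✓
  (4,5): δ = 137.53°  ·
  (4,6): δ = 97.41°  ·
  (4,7): δ = 65.48°  ✓
  (5,6): δ = 139.88°  ·
  (5,7): δ = 107.95°  ·
  (6,7): δ = 148.07°  ·
antipodal pairs: 14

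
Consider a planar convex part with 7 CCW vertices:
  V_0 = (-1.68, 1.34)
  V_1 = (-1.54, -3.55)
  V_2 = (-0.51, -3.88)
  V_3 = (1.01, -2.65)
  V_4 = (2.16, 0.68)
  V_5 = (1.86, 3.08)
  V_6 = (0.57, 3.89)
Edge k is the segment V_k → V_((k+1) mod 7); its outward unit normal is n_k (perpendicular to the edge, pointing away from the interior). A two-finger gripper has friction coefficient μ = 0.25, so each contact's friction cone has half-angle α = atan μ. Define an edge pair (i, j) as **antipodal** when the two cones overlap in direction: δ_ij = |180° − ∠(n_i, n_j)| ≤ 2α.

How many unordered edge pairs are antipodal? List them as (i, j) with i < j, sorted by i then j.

count = 5; pairs: (0,3), (0,4), (1,5), (2,6), (3,6)

α = atan 0.25 = 14.04°;  2α = 28.07°
n_0 = (-0.9996, -0.0286)
n_1 = (-0.3051, -0.9523)
n_2 = (+0.6291, -0.7774)
n_3 = (+0.9452, -0.3264)
n_4 = (+0.9923, +0.1240)
n_5 = (+0.5318, +0.8469)
n_6 = (-0.7498, +0.6616)
  (0,1): δ = 109.40°  ·
  (0,2): δ = 52.66°  ·
  (0,3): δ = 20.69°  ✓
  (0,4): δ = 5.49°  ✓
  (0,5): δ = 56.24°  ·
  (0,6): δ = 136.94°  ·
  (1,2): δ = 123.25°  ·
  (1,3): δ = 91.29°  ·
  (1,4): δ = 65.11°  ·
  (1,5): δ = 14.36°  ✓
  (1,6): δ = 66.34°  ·
  (2,3): δ = 148.03°  ·
  (2,4): δ = 121.86°  ·
  (2,5): δ = 71.11°  ·
  (2,6): δ = 9.60°  ✓
  (3,4): δ = 153.82°  ·
  (3,5): δ = 103.07°  ·
  (3,6): δ = 22.37°  ✓
  (4,5): δ = 129.25°  ·
  (4,6): δ = 48.55°  ·
  (5,6): δ = 99.30°  ·
antipodal pairs: 5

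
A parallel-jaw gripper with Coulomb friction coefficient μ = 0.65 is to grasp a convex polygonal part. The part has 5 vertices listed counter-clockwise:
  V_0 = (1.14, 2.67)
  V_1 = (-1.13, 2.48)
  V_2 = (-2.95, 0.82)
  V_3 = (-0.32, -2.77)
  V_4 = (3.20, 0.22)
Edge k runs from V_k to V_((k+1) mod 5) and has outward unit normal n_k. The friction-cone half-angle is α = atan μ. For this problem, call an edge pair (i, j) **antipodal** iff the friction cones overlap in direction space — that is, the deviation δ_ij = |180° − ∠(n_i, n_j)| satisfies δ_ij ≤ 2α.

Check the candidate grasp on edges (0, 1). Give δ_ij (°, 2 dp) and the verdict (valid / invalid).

δ = 142.42°, invalid

α = atan 0.65 = 33.02°;  2α = 66.05°
edge 0: e_0 = (-2.27, -0.19);  n_0 = (-0.0834, +0.9965)
edge 1: e_1 = (-1.82, -1.66);  n_1 = (-0.6739, +0.7388)
∠(n_0, n_1) = 37.58°
δ = |180° − 37.58°| = 142.42°
142.42° > 2α = 66.05°  →  invalid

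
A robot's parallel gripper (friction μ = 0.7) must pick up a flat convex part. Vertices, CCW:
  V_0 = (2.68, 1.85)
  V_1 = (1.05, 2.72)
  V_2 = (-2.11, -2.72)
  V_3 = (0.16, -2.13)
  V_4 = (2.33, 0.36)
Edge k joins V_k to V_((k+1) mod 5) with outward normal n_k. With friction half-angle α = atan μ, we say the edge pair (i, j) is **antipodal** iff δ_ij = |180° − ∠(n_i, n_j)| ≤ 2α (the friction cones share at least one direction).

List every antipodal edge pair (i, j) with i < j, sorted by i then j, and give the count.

α = atan 0.7 = 34.99°;  2α = 69.98°
n_0 = (+0.4709, +0.8822)
n_1 = (-0.8647, +0.5023)
n_2 = (+0.2516, -0.9678)
n_3 = (+0.7539, -0.6570)
n_4 = (+0.9735, -0.2287)
  (0,1): δ = 92.06°  ·
  (0,2): δ = 42.66°  ✓
  (0,3): δ = 77.02°  ·
  (0,4): δ = 104.87°  ·
  (1,2): δ = 45.28°  ✓
  (1,3): δ = 10.92°  ✓
  (1,4): δ = 16.93°  ✓
  (2,3): δ = 145.64°  ·
  (2,4): δ = 117.79°  ·
  (3,4): δ = 152.15°  ·
antipodal pairs: 4

count = 4; pairs: (0,2), (1,2), (1,3), (1,4)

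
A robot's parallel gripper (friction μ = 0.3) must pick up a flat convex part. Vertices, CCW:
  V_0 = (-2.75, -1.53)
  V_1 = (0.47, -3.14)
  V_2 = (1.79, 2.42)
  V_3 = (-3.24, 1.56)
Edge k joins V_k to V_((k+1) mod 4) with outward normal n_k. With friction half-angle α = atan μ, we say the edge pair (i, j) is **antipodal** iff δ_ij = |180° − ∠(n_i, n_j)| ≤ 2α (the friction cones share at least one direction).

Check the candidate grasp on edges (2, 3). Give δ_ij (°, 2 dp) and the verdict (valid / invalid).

δ = 90.69°, invalid

α = atan 0.3 = 16.70°;  2α = 33.40°
edge 2: e_2 = (-5.03, -0.86);  n_2 = (-0.1685, +0.9857)
edge 3: e_3 = (+0.49, -3.09);  n_3 = (-0.9877, -0.1566)
∠(n_2, n_3) = 89.31°
δ = |180° − 89.31°| = 90.69°
90.69° > 2α = 33.40°  →  invalid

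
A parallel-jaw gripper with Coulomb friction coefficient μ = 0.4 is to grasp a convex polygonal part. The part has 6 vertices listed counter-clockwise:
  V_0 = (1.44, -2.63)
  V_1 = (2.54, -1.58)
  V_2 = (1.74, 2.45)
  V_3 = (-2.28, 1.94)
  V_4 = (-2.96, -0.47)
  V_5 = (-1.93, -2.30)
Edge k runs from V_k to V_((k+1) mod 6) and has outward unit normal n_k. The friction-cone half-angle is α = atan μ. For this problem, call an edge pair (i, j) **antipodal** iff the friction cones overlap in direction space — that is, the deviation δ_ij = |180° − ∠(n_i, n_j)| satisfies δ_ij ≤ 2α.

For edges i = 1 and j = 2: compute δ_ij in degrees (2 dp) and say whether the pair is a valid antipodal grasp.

δ = 94.00°, invalid

α = atan 0.4 = 21.80°;  2α = 43.60°
edge 1: e_1 = (-0.80, +4.03);  n_1 = (+0.9809, +0.1947)
edge 2: e_2 = (-4.02, -0.51);  n_2 = (-0.1259, +0.9920)
∠(n_1, n_2) = 86.00°
δ = |180° − 86.00°| = 94.00°
94.00° > 2α = 43.60°  →  invalid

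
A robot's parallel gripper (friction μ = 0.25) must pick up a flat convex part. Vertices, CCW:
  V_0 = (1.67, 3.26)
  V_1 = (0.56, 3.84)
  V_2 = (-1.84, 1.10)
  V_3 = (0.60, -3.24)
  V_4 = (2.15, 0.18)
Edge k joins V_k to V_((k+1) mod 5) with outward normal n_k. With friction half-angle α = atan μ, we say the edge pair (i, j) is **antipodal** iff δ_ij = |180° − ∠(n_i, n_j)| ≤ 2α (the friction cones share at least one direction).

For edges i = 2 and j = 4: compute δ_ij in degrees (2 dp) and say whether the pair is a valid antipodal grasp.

α = atan 0.25 = 14.04°;  2α = 28.07°
edge 2: e_2 = (+2.44, -4.34);  n_2 = (-0.8717, -0.4901)
edge 4: e_4 = (-0.48, +3.08);  n_4 = (+0.9881, +0.1540)
∠(n_2, n_4) = 159.51°
δ = |180° − 159.51°| = 20.49°
20.49° ≤ 2α = 28.07°  →  valid

δ = 20.49°, valid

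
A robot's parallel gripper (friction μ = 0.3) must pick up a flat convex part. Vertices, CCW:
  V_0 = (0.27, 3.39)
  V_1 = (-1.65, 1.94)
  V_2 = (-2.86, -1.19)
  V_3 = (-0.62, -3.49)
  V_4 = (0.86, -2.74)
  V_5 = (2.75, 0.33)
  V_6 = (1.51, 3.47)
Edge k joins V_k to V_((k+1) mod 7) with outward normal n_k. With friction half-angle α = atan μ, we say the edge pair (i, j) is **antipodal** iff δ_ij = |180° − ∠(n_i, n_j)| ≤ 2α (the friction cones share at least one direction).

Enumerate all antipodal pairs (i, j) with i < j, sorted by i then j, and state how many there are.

count = 5; pairs: (0,3), (0,4), (1,4), (2,5), (3,6)

α = atan 0.3 = 16.70°;  2α = 33.40°
n_0 = (-0.6027, +0.7980)
n_1 = (-0.9327, +0.3606)
n_2 = (-0.7164, -0.6977)
n_3 = (+0.4520, -0.8920)
n_4 = (+0.8516, -0.5243)
n_5 = (+0.9301, +0.3673)
n_6 = (-0.0644, +0.9979)
  (0,1): δ = 148.20°  ·
  (0,2): δ = 82.82°  ·
  (0,3): δ = 10.19°  ✓
  (0,4): δ = 21.32°  ✓
  (0,5): δ = 74.49°  ·
  (0,6): δ = 146.63°  ·
  (1,2): δ = 114.62°  ·
  (1,3): δ = 41.99°  ·
  (1,4): δ = 10.48°  ✓
  (1,5): δ = 42.68°  ·
  (1,6): δ = 114.83°  ·
  (2,3): δ = 107.37°  ·
  (2,4): δ = 75.86°  ·
  (2,5): δ = 22.69°  ✓
  (2,6): δ = 49.45°  ·
  (3,4): δ = 148.49°  ·
  (3,5): δ = 95.32°  ·
  (3,6): δ = 23.18°  ✓
  (4,5): δ = 126.83°  ·
  (4,6): δ = 54.69°  ·
  (5,6): δ = 107.86°  ·
antipodal pairs: 5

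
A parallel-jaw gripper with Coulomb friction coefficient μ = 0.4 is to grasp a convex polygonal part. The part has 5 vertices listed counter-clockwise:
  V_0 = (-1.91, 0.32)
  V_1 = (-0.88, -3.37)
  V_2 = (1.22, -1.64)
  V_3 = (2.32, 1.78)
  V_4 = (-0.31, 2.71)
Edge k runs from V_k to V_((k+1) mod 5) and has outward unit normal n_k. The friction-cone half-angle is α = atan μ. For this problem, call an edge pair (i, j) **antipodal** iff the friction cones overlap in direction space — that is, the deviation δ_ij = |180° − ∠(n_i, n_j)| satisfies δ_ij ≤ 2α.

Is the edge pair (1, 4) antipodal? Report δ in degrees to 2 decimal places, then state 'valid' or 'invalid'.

δ = 16.72°, valid

α = atan 0.4 = 21.80°;  2α = 43.60°
edge 1: e_1 = (+2.10, +1.73);  n_1 = (+0.6358, -0.7718)
edge 4: e_4 = (-1.60, -2.39);  n_4 = (-0.8310, +0.5563)
∠(n_1, n_4) = 163.28°
δ = |180° − 163.28°| = 16.72°
16.72° ≤ 2α = 43.60°  →  valid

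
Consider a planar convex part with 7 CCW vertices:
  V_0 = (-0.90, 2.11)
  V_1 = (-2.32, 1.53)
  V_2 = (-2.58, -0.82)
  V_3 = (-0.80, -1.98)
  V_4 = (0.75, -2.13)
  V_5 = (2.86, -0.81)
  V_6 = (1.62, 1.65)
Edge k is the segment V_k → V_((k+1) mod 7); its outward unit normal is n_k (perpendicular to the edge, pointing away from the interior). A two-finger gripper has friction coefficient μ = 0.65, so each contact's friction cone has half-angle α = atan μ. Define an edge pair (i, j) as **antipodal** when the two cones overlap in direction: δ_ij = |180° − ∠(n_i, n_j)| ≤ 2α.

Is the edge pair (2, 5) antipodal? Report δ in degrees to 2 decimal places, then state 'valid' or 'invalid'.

α = atan 0.65 = 33.02°;  2α = 66.05°
edge 2: e_2 = (+1.78, -1.16);  n_2 = (-0.5460, -0.8378)
edge 5: e_5 = (-1.24, +2.46);  n_5 = (+0.8930, +0.4501)
∠(n_2, n_5) = 149.84°
δ = |180° − 149.84°| = 30.16°
30.16° ≤ 2α = 66.05°  →  valid

δ = 30.16°, valid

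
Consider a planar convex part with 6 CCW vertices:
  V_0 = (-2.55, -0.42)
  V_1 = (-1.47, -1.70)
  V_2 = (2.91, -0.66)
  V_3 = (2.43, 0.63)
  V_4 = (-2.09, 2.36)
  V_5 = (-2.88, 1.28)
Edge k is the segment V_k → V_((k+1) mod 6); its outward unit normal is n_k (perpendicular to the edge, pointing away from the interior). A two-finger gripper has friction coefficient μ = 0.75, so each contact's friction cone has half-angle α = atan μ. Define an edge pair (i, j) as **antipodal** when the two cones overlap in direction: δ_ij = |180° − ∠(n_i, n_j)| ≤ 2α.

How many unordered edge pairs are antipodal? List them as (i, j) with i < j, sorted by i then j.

count = 7; pairs: (0,2), (0,3), (1,3), (1,4), (2,4), (2,5), (3,5)

α = atan 0.75 = 36.87°;  2α = 73.74°
n_0 = (-0.7643, -0.6449)
n_1 = (+0.2310, -0.9729)
n_2 = (+0.9372, +0.3487)
n_3 = (+0.3575, +0.9339)
n_4 = (-0.8071, +0.5904)
n_5 = (-0.9817, -0.1906)
  (0,1): δ = 116.80°  ·
  (0,2): δ = 19.75°  ✓
  (0,3): δ = 28.90°  ✓
  (0,4): δ = 103.66°  ·
  (0,5): δ = 150.83°  ·
  (1,2): δ = 82.95°  ·
  (1,3): δ = 34.30°  ✓
  (1,4): δ = 40.46°  ✓
  (1,5): δ = 87.63°  ·
  (2,3): δ = 131.35°  ·
  (2,4): δ = 56.59°  ✓
  (2,5): δ = 9.42°  ✓
  (3,4): δ = 105.24°  ·
  (3,5): δ = 58.07°  ✓
  (4,5): δ = 132.83°  ·
antipodal pairs: 7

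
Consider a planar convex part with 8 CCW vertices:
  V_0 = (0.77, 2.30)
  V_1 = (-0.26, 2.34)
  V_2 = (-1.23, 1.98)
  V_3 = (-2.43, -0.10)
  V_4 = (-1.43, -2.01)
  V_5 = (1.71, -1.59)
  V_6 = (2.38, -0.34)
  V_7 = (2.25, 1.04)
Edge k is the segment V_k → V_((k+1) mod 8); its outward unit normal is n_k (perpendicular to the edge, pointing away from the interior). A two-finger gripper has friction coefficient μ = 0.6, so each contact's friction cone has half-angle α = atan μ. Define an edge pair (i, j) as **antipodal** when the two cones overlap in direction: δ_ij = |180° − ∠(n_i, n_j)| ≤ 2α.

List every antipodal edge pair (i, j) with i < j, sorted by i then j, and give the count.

count = 11; pairs: (0,3), (0,4), (1,4), (1,5), (2,4), (2,5), (2,6), (3,5), (3,6), (3,7), (4,7)

α = atan 0.6 = 30.96°;  2α = 61.93°
n_0 = (+0.0388, +0.9992)
n_1 = (-0.3479, +0.9375)
n_2 = (-0.8662, +0.4997)
n_3 = (-0.8859, -0.4638)
n_4 = (+0.1326, -0.9912)
n_5 = (+0.8814, -0.4724)
n_6 = (+0.9956, +0.0938)
n_7 = (+0.6482, +0.7614)
  (0,1): δ = 157.41°  ·
  (0,2): δ = 117.76°  ·
  (0,3): δ = 60.14°  ✓
  (0,4): δ = 9.84°  ✓
  (0,5): δ = 64.03°  ·
  (0,6): δ = 97.61°  ·
  (0,7): δ = 141.81°  ·
  (1,2): δ = 140.34°  ·
  (1,3): δ = 82.73°  ·
  (1,4): δ = 12.74°  ✓
  (1,5): δ = 41.45°  ✓
  (1,6): δ = 75.02°  ·
  (1,7): δ = 119.23°  ·
  (2,3): δ = 122.38°  ·
  (2,4): δ = 52.40°  ✓
  (2,5): δ = 1.79°  ✓
  (2,6): δ = 35.36°  ✓
  (2,7): δ = 79.57°  ·
  (3,4): δ = 110.02°  ·
  (3,5): δ = 55.83°  ✓
  (3,6): δ = 22.25°  ✓
  (3,7): δ = 21.96°  ✓
  (4,5): δ = 125.81°  ·
  (4,6): δ = 92.24°  ·
  (4,7): δ = 48.03°  ✓
  (5,6): δ = 146.43°  ·
  (5,7): δ = 102.22°  ·
  (6,7): δ = 135.79°  ·
antipodal pairs: 11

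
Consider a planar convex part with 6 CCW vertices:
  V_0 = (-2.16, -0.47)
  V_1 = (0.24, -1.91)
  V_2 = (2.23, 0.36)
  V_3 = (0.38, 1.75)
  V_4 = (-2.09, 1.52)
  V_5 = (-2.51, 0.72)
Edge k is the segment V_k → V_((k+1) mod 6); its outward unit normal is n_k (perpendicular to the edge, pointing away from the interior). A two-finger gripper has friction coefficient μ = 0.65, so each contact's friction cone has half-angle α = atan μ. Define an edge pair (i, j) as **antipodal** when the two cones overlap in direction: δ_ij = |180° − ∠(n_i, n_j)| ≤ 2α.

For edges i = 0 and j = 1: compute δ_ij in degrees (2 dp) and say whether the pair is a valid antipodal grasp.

α = atan 0.65 = 33.02°;  2α = 66.05°
edge 0: e_0 = (+2.40, -1.44);  n_0 = (-0.5145, -0.8575)
edge 1: e_1 = (+1.99, +2.27);  n_1 = (+0.7520, -0.6592)
∠(n_0, n_1) = 79.72°
δ = |180° − 79.72°| = 100.28°
100.28° > 2α = 66.05°  →  invalid

δ = 100.28°, invalid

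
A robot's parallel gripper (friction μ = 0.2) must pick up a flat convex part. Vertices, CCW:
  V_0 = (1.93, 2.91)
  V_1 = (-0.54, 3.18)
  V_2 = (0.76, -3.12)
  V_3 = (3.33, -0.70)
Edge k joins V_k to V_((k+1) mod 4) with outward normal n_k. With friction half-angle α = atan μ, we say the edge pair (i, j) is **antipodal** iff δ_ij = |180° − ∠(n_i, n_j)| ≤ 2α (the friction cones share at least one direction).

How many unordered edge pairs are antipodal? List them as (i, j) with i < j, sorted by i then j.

count = 1; pairs: (1,3)

α = atan 0.2 = 11.31°;  2α = 22.62°
n_0 = (+0.1087, +0.9941)
n_1 = (-0.9794, -0.2021)
n_2 = (+0.6855, -0.7280)
n_3 = (+0.9323, +0.3616)
  (0,1): δ = 72.10°  ·
  (0,2): δ = 49.52°  ·
  (0,3): δ = 117.44°  ·
  (1,2): δ = 58.38°  ·
  (1,3): δ = 9.54°  ✓
  (2,3): δ = 112.08°  ·
antipodal pairs: 1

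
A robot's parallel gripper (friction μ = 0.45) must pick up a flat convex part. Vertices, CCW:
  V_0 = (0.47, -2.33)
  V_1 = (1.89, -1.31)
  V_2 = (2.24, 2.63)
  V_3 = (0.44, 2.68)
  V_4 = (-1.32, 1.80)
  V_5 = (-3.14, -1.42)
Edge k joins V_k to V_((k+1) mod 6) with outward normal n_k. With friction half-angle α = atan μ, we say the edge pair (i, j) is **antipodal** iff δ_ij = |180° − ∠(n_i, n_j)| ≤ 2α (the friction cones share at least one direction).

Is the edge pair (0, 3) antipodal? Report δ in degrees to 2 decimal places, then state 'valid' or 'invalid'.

δ = 9.13°, valid

α = atan 0.45 = 24.23°;  2α = 48.46°
edge 0: e_0 = (+1.42, +1.02);  n_0 = (+0.5834, -0.8122)
edge 3: e_3 = (-1.76, -0.88);  n_3 = (-0.4472, +0.8944)
∠(n_0, n_3) = 170.87°
δ = |180° − 170.87°| = 9.13°
9.13° ≤ 2α = 48.46°  →  valid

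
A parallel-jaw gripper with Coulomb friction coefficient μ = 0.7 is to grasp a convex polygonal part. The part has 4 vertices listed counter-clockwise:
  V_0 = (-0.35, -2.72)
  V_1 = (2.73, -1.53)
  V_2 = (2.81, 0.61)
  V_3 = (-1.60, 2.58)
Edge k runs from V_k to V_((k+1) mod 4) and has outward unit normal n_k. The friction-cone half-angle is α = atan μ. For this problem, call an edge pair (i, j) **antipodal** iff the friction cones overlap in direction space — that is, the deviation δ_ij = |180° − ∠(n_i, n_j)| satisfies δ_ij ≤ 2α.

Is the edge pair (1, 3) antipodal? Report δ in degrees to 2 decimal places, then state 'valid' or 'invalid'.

δ = 15.41°, valid

α = atan 0.7 = 34.99°;  2α = 69.98°
edge 1: e_1 = (+0.08, +2.14);  n_1 = (+0.9993, -0.0374)
edge 3: e_3 = (+1.25, -5.30);  n_3 = (-0.9733, -0.2296)
∠(n_1, n_3) = 164.59°
δ = |180° − 164.59°| = 15.41°
15.41° ≤ 2α = 69.98°  →  valid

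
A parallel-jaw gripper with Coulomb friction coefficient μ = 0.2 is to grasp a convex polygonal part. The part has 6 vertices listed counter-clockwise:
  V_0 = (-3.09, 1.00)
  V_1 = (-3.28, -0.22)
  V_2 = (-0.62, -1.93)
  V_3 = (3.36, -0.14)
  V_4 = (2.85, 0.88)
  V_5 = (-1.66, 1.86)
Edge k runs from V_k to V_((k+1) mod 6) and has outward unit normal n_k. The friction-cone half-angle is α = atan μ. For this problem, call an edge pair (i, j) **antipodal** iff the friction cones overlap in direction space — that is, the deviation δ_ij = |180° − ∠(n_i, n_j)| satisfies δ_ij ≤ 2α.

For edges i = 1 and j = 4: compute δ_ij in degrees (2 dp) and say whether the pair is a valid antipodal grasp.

δ = 20.48°, valid

α = atan 0.2 = 11.31°;  2α = 22.62°
edge 1: e_1 = (+2.66, -1.71);  n_1 = (-0.5408, -0.8412)
edge 4: e_4 = (-4.51, +0.98);  n_4 = (+0.2123, +0.9772)
∠(n_1, n_4) = 159.52°
δ = |180° − 159.52°| = 20.48°
20.48° ≤ 2α = 22.62°  →  valid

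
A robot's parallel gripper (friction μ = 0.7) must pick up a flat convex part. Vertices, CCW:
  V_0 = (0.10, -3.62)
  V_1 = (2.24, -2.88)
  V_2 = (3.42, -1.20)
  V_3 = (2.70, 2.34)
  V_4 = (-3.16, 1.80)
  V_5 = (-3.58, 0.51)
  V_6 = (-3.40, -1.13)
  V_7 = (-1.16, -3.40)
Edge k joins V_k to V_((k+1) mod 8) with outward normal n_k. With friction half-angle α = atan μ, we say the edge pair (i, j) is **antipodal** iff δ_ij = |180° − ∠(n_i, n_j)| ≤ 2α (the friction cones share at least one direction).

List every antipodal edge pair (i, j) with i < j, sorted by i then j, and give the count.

α = atan 0.7 = 34.99°;  2α = 69.98°
n_0 = (+0.3268, -0.9451)
n_1 = (+0.8183, -0.5748)
n_2 = (+0.9799, +0.1993)
n_3 = (-0.0918, +0.9958)
n_4 = (-0.9509, +0.3096)
n_5 = (-0.9940, -0.1091)
n_6 = (-0.7118, -0.7024)
n_7 = (-0.1720, -0.9851)
  (0,1): δ = 144.16°  ·
  (0,2): δ = 97.58°  ·
  (0,3): δ = 13.81°  ✓
  (0,4): δ = 52.89°  ✓
  (0,5): δ = 77.19°  ·
  (0,6): δ = 115.54°  ·
  (0,7): δ = 151.02°  ·
  (1,2): δ = 133.42°  ·
  (1,3): δ = 49.65°  ✓
  (1,4): δ = 17.05°  ✓
  (1,5): δ = 41.35°  ✓
  (1,6): δ = 79.70°  ·
  (1,7): δ = 115.18°  ·
  (2,3): δ = 96.23°  ·
  (2,4): δ = 29.53°  ✓
  (2,5): δ = 5.23°  ✓
  (2,6): δ = 33.12°  ✓
  (2,7): δ = 68.60°  ✓
  (3,4): δ = 113.30°  ·
  (3,5): δ = 89.00°  ·
  (3,6): δ = 50.65°  ✓
  (3,7): δ = 15.17°  ✓
  (4,5): δ = 155.70°  ·
  (4,6): δ = 117.35°  ·
  (4,7): δ = 81.87°  ·
  (5,6): δ = 141.64°  ·
  (5,7): δ = 106.17°  ·
  (6,7): δ = 144.52°  ·
antipodal pairs: 11

count = 11; pairs: (0,3), (0,4), (1,3), (1,4), (1,5), (2,4), (2,5), (2,6), (2,7), (3,6), (3,7)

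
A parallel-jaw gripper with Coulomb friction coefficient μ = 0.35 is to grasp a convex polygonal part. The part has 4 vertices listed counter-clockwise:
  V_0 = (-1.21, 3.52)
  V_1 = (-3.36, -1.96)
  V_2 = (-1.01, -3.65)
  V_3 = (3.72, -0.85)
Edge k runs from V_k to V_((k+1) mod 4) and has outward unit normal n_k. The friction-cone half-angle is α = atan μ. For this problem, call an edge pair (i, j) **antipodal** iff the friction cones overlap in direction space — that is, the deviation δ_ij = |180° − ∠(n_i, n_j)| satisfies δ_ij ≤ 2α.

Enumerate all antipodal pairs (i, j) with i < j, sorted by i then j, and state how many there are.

α = atan 0.35 = 19.29°;  2α = 38.58°
n_0 = (-0.9309, +0.3652)
n_1 = (-0.5838, -0.8119)
n_2 = (+0.5094, -0.8605)
n_3 = (+0.6633, +0.7483)
  (0,1): δ = 104.30°  ·
  (0,2): δ = 37.95°  ✓
  (0,3): δ = 69.87°  ·
  (1,2): δ = 113.65°  ·
  (1,3): δ = 5.83°  ✓
  (2,3): δ = 72.18°  ·
antipodal pairs: 2

count = 2; pairs: (0,2), (1,3)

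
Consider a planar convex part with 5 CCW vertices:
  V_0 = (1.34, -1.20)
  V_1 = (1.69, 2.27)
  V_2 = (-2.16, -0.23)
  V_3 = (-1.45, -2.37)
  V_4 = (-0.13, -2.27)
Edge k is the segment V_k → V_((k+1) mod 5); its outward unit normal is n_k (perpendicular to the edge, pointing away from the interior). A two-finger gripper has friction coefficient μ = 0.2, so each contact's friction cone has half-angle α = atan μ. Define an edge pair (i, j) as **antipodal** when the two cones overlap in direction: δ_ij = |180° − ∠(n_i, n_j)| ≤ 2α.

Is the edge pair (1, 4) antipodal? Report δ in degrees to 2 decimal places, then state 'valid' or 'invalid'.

α = atan 0.2 = 11.31°;  2α = 22.62°
edge 1: e_1 = (-3.85, -2.50);  n_1 = (-0.5446, +0.8387)
edge 4: e_4 = (+1.47, +1.07);  n_4 = (+0.5885, -0.8085)
∠(n_1, n_4) = 176.95°
δ = |180° − 176.95°| = 3.05°
3.05° ≤ 2α = 22.62°  →  valid

δ = 3.05°, valid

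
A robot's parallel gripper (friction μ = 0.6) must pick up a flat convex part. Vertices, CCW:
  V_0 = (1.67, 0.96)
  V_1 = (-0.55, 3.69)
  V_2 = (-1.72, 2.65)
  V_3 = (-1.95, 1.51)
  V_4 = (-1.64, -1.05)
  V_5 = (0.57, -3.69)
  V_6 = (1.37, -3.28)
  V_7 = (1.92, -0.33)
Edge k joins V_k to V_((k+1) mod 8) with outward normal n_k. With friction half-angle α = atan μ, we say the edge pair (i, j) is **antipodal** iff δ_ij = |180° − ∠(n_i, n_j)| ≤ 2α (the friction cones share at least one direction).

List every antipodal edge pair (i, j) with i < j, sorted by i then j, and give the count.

α = atan 0.6 = 30.96°;  2α = 61.93°
n_0 = (+0.7759, +0.6309)
n_1 = (-0.6644, +0.7474)
n_2 = (-0.9802, +0.1978)
n_3 = (-0.9927, -0.1202)
n_4 = (-0.7668, -0.6419)
n_5 = (+0.4561, -0.8899)
n_6 = (+0.9831, -0.1833)
n_7 = (+0.9817, +0.1903)
  (0,1): δ = 87.48°  ·
  (0,2): δ = 50.52°  ✓
  (0,3): δ = 32.21°  ✓
  (0,4): δ = 0.82°  ✓
  (0,5): δ = 78.02°  ·
  (0,6): δ = 130.32°  ·
  (0,7): δ = 151.85°  ·
  (1,2): δ = 143.04°  ·
  (1,3): δ = 124.73°  ·
  (1,4): δ = 91.70°  ·
  (1,5): δ = 14.50°  ✓
  (1,6): δ = 37.81°  ✓
  (1,7): δ = 59.33°  ✓
  (2,3): δ = 161.69°  ·
  (2,4): δ = 128.66°  ·
  (2,5): δ = 51.46°  ✓
  (2,6): δ = 0.85°  ✓
  (2,7): δ = 22.37°  ✓
  (3,4): δ = 146.97°  ·
  (3,5): δ = 69.77°  ·
  (3,6): δ = 17.47°  ✓
  (3,7): δ = 4.06°  ✓
  (4,5): δ = 102.80°  ·
  (4,6): δ = 50.49°  ✓
  (4,7): δ = 28.97°  ✓
  (5,6): δ = 127.70°  ·
  (5,7): δ = 106.17°  ·
  (6,7): δ = 158.47°  ·
antipodal pairs: 13

count = 13; pairs: (0,2), (0,3), (0,4), (1,5), (1,6), (1,7), (2,5), (2,6), (2,7), (3,6), (3,7), (4,6), (4,7)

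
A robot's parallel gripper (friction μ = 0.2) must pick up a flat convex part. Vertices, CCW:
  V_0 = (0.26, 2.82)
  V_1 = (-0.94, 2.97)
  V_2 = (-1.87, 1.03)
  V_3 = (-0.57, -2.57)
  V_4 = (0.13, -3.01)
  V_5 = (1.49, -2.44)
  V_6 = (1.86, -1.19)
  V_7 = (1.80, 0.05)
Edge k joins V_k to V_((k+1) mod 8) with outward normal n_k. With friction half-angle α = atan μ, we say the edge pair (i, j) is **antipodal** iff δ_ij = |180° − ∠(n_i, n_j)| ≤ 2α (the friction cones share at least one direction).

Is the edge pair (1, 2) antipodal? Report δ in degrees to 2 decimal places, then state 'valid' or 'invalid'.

δ = 134.53°, invalid

α = atan 0.2 = 11.31°;  2α = 22.62°
edge 1: e_1 = (-0.93, -1.94);  n_1 = (-0.9017, +0.4323)
edge 2: e_2 = (+1.30, -3.60);  n_2 = (-0.9406, -0.3396)
∠(n_1, n_2) = 45.47°
δ = |180° − 45.47°| = 134.53°
134.53° > 2α = 22.62°  →  invalid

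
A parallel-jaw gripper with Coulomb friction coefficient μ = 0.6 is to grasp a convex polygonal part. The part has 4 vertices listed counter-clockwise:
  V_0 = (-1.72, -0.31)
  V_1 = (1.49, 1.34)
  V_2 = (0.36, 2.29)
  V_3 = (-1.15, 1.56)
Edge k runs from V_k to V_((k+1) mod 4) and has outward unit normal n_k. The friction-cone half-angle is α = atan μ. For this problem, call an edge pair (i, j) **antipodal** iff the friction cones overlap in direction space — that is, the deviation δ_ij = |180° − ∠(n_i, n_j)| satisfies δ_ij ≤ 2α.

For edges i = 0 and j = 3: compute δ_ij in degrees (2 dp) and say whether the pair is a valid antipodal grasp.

δ = 45.84°, valid

α = atan 0.6 = 30.96°;  2α = 61.93°
edge 0: e_0 = (+3.21, +1.65);  n_0 = (+0.4572, -0.8894)
edge 3: e_3 = (-0.57, -1.87);  n_3 = (-0.9565, +0.2916)
∠(n_0, n_3) = 134.16°
δ = |180° − 134.16°| = 45.84°
45.84° ≤ 2α = 61.93°  →  valid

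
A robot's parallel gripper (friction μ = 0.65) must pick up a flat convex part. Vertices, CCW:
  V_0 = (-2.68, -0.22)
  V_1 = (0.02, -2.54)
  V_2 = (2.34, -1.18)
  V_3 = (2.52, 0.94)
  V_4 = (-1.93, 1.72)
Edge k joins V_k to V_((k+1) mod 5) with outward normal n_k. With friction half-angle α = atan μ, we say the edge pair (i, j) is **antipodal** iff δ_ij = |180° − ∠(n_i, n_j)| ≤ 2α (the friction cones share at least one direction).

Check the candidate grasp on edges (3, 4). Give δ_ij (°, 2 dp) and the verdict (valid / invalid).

α = atan 0.65 = 33.02°;  2α = 66.05°
edge 3: e_3 = (-4.45, +0.78);  n_3 = (+0.1726, +0.9850)
edge 4: e_4 = (-0.75, -1.94);  n_4 = (-0.9327, +0.3606)
∠(n_3, n_4) = 78.81°
δ = |180° − 78.81°| = 101.19°
101.19° > 2α = 66.05°  →  invalid

δ = 101.19°, invalid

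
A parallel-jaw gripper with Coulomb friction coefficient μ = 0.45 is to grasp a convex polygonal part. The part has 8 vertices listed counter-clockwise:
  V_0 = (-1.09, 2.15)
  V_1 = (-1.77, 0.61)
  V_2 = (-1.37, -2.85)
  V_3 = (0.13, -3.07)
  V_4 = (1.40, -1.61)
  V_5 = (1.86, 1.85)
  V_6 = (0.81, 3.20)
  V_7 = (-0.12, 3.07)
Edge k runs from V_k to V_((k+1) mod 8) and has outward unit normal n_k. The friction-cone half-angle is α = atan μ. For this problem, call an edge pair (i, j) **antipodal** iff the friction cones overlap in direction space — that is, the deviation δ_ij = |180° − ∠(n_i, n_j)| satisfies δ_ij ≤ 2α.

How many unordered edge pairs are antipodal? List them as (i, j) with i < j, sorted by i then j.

count = 10; pairs: (0,3), (0,4), (1,3), (1,4), (1,5), (2,5), (2,6), (3,6), (3,7), (4,7)

α = atan 0.45 = 24.23°;  2α = 48.46°
n_0 = (-0.9148, +0.4039)
n_1 = (-0.9934, -0.1148)
n_2 = (-0.1451, -0.9894)
n_3 = (+0.7545, -0.6563)
n_4 = (+0.9913, -0.1318)
n_5 = (+0.7894, +0.6139)
n_6 = (-0.1384, +0.9904)
n_7 = (-0.6882, +0.7256)
  (0,1): δ = 149.58°  ·
  (0,2): δ = 74.52°  ·
  (0,3): δ = 17.19°  ✓
  (0,4): δ = 16.25°  ✓
  (0,5): δ = 61.70°  ·
  (0,6): δ = 121.78°  ·
  (0,7): δ = 157.31°  ·
  (1,2): δ = 104.94°  ·
  (1,3): δ = 47.61°  ✓
  (1,4): δ = 14.17°  ✓
  (1,5): δ = 31.28°  ✓
  (1,6): δ = 91.36°  ·
  (1,7): δ = 126.89°  ·
  (2,3): δ = 122.67°  ·
  (2,4): δ = 89.23°  ·
  (2,5): δ = 43.78°  ✓
  (2,6): δ = 16.30°  ✓
  (2,7): δ = 51.83°  ·
  (3,4): δ = 146.55°  ·
  (3,5): δ = 101.11°  ·
  (3,6): δ = 41.02°  ✓
  (3,7): δ = 5.50°  ✓
  (4,5): δ = 134.55°  ·
  (4,6): δ = 74.47°  ·
  (4,7): δ = 38.94°  ✓
  (5,6): δ = 119.92°  ·
  (5,7): δ = 84.39°  ·
  (6,7): δ = 144.47°  ·
antipodal pairs: 10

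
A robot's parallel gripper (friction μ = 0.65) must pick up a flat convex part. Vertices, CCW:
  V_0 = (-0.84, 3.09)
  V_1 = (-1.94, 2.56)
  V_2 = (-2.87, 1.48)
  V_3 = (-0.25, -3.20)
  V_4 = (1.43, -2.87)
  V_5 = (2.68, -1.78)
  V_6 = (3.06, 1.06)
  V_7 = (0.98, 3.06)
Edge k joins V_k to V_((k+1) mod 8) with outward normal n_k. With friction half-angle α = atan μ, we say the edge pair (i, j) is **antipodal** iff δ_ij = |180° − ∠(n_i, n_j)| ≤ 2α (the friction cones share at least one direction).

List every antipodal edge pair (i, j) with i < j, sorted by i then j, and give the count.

count = 12; pairs: (0,3), (0,4), (0,5), (1,3), (1,4), (1,5), (2,5), (2,6), (2,7), (3,6), (3,7), (4,7)

α = atan 0.65 = 33.02°;  2α = 66.05°
n_0 = (-0.4341, +0.9009)
n_1 = (-0.7578, +0.6525)
n_2 = (-0.8726, -0.4885)
n_3 = (+0.1927, -0.9812)
n_4 = (+0.6572, -0.7537)
n_5 = (+0.9912, -0.1326)
n_6 = (+0.6931, +0.7208)
n_7 = (+0.0165, +0.9999)
  (0,1): δ = 156.46°  ·
  (0,2): δ = 86.48°  ·
  (0,3): δ = 14.61°  ✓
  (0,4): δ = 15.36°  ✓
  (0,5): δ = 56.65°  ✓
  (0,6): δ = 110.40°  ·
  (0,7): δ = 153.33°  ·
  (1,2): δ = 110.03°  ·
  (1,3): δ = 38.15°  ✓
  (1,4): δ = 8.18°  ✓
  (1,5): δ = 33.11°  ✓
  (1,6): δ = 86.86°  ·
  (1,7): δ = 129.79°  ·
  (2,3): δ = 108.13°  ·
  (2,4): δ = 78.15°  ·
  (2,5): δ = 36.86°  ✓
  (2,6): δ = 16.88°  ✓
  (2,7): δ = 59.81°  ✓
  (3,4): δ = 150.02°  ·
  (3,5): δ = 108.73°  ·
  (3,6): δ = 54.99°  ✓
  (3,7): δ = 12.06°  ✓
  (4,5): δ = 138.71°  ·
  (4,6): δ = 84.97°  ·
  (4,7): δ = 42.03°  ✓
  (5,6): δ = 126.26°  ·
  (5,7): δ = 83.32°  ·
  (6,7): δ = 137.07°  ·
antipodal pairs: 12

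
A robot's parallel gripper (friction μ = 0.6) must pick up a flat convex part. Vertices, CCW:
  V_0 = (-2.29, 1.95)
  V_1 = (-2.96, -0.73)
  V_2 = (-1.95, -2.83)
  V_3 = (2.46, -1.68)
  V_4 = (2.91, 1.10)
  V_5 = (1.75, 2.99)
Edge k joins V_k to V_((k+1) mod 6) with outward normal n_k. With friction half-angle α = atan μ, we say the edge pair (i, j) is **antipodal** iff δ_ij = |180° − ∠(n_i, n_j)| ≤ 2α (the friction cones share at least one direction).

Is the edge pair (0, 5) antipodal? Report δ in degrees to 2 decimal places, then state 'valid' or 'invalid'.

α = atan 0.6 = 30.96°;  2α = 61.93°
edge 0: e_0 = (-0.67, -2.68);  n_0 = (-0.9701, +0.2425)
edge 5: e_5 = (-4.04, -1.04);  n_5 = (-0.2493, +0.9684)
∠(n_0, n_5) = 61.53°
δ = |180° − 61.53°| = 118.47°
118.47° > 2α = 61.93°  →  invalid

δ = 118.47°, invalid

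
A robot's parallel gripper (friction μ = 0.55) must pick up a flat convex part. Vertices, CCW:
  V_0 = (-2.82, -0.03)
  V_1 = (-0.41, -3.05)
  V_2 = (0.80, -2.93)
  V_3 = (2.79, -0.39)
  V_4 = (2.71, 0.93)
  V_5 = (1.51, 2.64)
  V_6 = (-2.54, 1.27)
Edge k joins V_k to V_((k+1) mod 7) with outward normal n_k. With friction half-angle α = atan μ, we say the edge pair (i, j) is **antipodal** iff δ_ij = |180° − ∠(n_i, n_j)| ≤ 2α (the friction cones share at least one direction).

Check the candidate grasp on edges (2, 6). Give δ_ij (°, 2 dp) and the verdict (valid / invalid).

δ = 25.92°, valid

α = atan 0.55 = 28.81°;  2α = 57.62°
edge 2: e_2 = (+1.99, +2.54);  n_2 = (+0.7872, -0.6167)
edge 6: e_6 = (-0.28, -1.30);  n_6 = (-0.9776, +0.2106)
∠(n_2, n_6) = 154.08°
δ = |180° − 154.08°| = 25.92°
25.92° ≤ 2α = 57.62°  →  valid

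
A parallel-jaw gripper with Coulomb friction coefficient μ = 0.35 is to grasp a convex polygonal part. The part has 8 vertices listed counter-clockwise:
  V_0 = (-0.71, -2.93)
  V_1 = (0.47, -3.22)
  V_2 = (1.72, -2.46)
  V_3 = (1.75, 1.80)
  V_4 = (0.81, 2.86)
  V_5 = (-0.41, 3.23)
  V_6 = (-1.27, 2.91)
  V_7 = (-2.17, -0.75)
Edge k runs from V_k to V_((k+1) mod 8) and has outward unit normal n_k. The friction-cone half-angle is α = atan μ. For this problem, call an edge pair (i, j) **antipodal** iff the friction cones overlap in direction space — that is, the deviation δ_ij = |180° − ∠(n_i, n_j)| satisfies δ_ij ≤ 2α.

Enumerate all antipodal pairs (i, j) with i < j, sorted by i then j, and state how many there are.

α = atan 0.35 = 19.29°;  2α = 38.58°
n_0 = (-0.2387, -0.9711)
n_1 = (+0.5195, -0.8545)
n_2 = (+1.0000, -0.0070)
n_3 = (+0.7482, +0.6635)
n_4 = (+0.2902, +0.9570)
n_5 = (-0.3487, +0.9372)
n_6 = (-0.9711, +0.2388)
n_7 = (-0.8309, -0.5565)
  (0,1): δ = 134.89°  ·
  (0,2): δ = 76.60°  ·
  (0,3): δ = 34.63°  ✓
  (0,4): δ = 3.06°  ✓
  (0,5): δ = 34.22°  ✓
  (0,6): δ = 89.99°  ·
  (0,7): δ = 137.62°  ·
  (1,2): δ = 121.70°  ·
  (1,3): δ = 79.73°  ·
  (1,4): δ = 48.17°  ·
  (1,5): δ = 10.89°  ✓
  (1,6): δ = 44.89°  ·
  (1,7): δ = 92.51°  ·
  (2,3): δ = 138.03°  ·
  (2,4): δ = 106.47°  ·
  (2,5): δ = 69.19°  ·
  (2,6): δ = 13.41°  ✓
  (2,7): δ = 34.21°  ✓
  (3,4): δ = 148.44°  ·
  (3,5): δ = 111.16°  ·
  (3,6): δ = 55.38°  ·
  (3,7): δ = 7.76°  ✓
  (4,5): δ = 142.72°  ·
  (4,6): δ = 86.94°  ·
  (4,7): δ = 39.32°  ·
  (5,6): δ = 124.22°  ·
  (5,7): δ = 76.60°  ·
  (6,7): δ = 132.37°  ·
antipodal pairs: 7

count = 7; pairs: (0,3), (0,4), (0,5), (1,5), (2,6), (2,7), (3,7)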